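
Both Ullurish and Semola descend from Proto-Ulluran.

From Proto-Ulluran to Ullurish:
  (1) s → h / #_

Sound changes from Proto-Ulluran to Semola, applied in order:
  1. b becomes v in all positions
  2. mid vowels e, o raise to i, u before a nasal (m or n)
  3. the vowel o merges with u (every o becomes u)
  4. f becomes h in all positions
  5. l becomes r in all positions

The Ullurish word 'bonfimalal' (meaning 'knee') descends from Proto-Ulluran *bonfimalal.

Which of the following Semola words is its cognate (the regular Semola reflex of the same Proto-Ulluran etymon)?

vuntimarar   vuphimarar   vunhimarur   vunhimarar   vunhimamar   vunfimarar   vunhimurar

vunhimarar

Semola: *bonfimalal
  bonfimalal → vonfimalal   [unconditioned shift]
  vonfimalal → vunfimalal   [pre-nasal raising]
  vunfimalal (rule 3 does not apply)
  vunfimalal → vunhimalal   [unconditioned shift]
  vunhimalal → vunhimarar   [unconditioned shift]
  giving Semola vunhimarar.
Only 'vunhimarar' matches the regular Semola development of *bonfimalal.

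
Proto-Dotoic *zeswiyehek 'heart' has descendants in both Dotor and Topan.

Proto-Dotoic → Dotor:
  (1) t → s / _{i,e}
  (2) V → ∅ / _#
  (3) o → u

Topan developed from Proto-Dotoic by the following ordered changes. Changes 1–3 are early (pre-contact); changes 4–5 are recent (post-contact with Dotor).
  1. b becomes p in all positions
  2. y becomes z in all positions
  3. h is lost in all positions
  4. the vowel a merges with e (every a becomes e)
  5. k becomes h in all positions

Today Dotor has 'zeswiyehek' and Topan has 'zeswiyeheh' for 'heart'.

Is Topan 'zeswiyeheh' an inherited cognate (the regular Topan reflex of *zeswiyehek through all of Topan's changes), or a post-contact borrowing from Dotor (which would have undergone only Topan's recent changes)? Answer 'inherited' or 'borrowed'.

borrowed

If inherited, *zeswiyehek would pass through all of Topan's changes:
Topan: start from *zeswiyehek.
  rule 1: no change — zeswiyehek
  rule 2 (unconditioned shift): zeswiyehek → zeswizehek
  rule 3 (h-loss): zeswizehek → zeswizeek
  rule 4: no change — zeswizeek
  rule 5 (unconditioned shift): zeswizeek → zeswizeeh
  ⇒ Topan zeswizeeh
If borrowed from Dotor 'zeswiyehek' after the early changes, it would undergo only the recent ones:
  rule 4 (vowel merger): no change (zeswiyehek)
  rule 5 (unconditioned shift): zeswiyehek → zeswiyeheh
  ⇒ as a loan: zeswiyeheh
Topan 'zeswiyeheh' matches the loan outcome 'zeswiyeheh', not the inherited 'zeswizeeh' — it skipped the early Topan changes, so it was borrowed from Dotor.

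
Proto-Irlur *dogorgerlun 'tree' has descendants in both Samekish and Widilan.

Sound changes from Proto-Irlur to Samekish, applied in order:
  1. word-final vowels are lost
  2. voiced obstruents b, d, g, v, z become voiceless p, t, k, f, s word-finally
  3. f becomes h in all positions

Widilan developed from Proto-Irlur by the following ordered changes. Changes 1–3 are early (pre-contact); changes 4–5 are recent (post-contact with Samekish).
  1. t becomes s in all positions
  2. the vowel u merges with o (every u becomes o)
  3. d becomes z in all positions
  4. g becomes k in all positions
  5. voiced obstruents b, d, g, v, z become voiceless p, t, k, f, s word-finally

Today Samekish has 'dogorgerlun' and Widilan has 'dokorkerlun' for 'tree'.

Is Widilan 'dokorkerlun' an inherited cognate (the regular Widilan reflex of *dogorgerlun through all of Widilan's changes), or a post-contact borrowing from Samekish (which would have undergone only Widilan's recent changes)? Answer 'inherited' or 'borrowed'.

If inherited, *dogorgerlun would pass through all of Widilan's changes:
Widilan: *dogorgerlun > dogorgerlon > zogorgerlon > zokorkerlon  (by vowel merger, unconditioned shift, unconditioned shift)
If borrowed from Samekish 'dogorgerlun' after the early changes, it would undergo only the recent ones:
  rule 4 (unconditioned shift): dogorgerlun → dokorkerlun
  rule 5 (final devoicing): no change (dokorkerlun)
  ⇒ as a loan: dokorkerlun
Widilan 'dokorkerlun' matches the loan outcome 'dokorkerlun', not the inherited 'zokorkerlon' — it skipped the early Widilan changes, so it was borrowed from Samekish.

borrowed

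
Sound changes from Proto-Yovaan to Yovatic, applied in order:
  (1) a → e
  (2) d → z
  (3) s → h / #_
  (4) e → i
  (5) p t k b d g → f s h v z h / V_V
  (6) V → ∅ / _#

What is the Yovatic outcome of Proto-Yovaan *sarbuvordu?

Yovatic: start from *sarbuvordu.
  rule 1 (vowel merger): sarbuvordu → serbuvordu
  rule 2 (unconditioned shift): serbuvordu → serbuvorzu
  rule 3 (debuccalisation): serbuvorzu → herbuvorzu
  rule 4 (vowel merger): herbuvorzu → hirbuvorzu
  rule 5: no change — hirbuvorzu
  rule 6 (apocope): hirbuvorzu → hirbuvorz
  ⇒ Yovatic hirbuvorz

hirbuvorz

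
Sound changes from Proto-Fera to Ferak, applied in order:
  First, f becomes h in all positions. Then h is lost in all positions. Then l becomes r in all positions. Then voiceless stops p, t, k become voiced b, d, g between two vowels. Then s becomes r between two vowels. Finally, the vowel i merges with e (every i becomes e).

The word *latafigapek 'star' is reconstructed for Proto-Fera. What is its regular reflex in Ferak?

Ferak: start from *latafigapek.
  rule 1 (unconditioned shift): latafigapek → latahigapek
  rule 2 (h-loss): latahigapek → lataigapek
  rule 3 (unconditioned shift): lataigapek → rataigapek
  rule 4 (intervocalic voicing): rataigapek → radaigabek
  rule 5: no change — radaigabek
  rule 6 (vowel merger): radaigabek → radaegabek
  ⇒ Ferak radaegabek

radaegabek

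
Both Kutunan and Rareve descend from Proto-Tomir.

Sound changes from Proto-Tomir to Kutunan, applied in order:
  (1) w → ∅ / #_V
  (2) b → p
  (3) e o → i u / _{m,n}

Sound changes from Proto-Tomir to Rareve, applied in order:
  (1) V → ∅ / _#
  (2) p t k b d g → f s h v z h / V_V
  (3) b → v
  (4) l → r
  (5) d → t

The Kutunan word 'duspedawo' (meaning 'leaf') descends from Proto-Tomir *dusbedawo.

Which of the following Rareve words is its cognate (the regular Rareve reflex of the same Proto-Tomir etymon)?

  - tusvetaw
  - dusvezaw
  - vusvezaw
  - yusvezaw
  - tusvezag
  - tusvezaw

tusvezaw

Rareve: *dusbedawo
  dusbedawo → dusbedaw   [apocope]
  dusbedaw → dusbezaw   [intervocalic lenition]
  dusbezaw → dusvezaw   [unconditioned shift]
  dusvezaw (rule 4 does not apply)
  dusvezaw → tusvezaw   [unconditioned shift]
  giving Rareve tusvezaw.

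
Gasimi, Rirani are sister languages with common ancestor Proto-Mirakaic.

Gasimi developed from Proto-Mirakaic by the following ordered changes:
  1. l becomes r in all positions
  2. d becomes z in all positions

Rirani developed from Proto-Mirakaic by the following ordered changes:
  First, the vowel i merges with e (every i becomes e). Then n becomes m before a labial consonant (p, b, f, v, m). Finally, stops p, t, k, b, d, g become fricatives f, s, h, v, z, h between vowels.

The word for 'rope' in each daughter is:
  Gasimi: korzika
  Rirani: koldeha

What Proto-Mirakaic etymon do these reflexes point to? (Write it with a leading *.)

Position 5: Gasimi has i, Rirani has e. Gasimi preserves i here (none of its changes turn any other segment into i), so the proto-segment is *i.
Position 3: Gasimi has r, Rirani has l. Rirani preserves l here (none of its changes turn any other segment into l), so the proto-segment is *l.
Position 6: Gasimi has k, Rirani has h. Gasimi preserves k here (none of its changes turn any other segment into k), so the proto-segment is *k.
Continuing position by position gives *koldika; check it forward:
Gasimi: start from *koldika.
  rule 1 (unconditioned shift): koldika → kordika
  rule 2 (unconditioned shift): kordika → korzika
  ⇒ Gasimi korzika
Rirani: start from *koldika.
  rule 1 (vowel merger): koldika → koldeka
  rule 2: no change — koldeka
  rule 3 (intervocalic lenition): koldeka → koldeha
  ⇒ Rirani koldeha
Only *koldika yields all of Gasimi korzika, Rirani koldeha.

*koldika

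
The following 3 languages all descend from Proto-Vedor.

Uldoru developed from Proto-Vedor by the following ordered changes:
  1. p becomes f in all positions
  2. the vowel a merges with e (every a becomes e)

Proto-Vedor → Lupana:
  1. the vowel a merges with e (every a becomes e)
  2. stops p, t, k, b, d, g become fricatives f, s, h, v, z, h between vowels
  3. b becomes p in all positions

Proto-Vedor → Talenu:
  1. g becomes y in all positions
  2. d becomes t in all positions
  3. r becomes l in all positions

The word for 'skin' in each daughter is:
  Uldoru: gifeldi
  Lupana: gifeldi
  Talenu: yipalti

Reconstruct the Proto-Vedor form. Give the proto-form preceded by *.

*gipaldi

Position 6: Uldoru has d, Lupana has d, Talenu has t. Uldoru preserves d here (none of its changes turn any other segment into d), so the proto-segment is *d.
Position 4: Uldoru has e, Lupana has e, Talenu has a. Talenu preserves a here (none of its changes turn any other segment into a), so the proto-segment is *a.
This points to *gipaldi. Verify forward in each daughter:
Uldoru: *gipaldi > gifaldi > gifeldi  (by unconditioned shift, vowel merger)
Lupana: *gipaldi
  gipaldi → gipeldi   [vowel merger]
  gipeldi → gifeldi   [intervocalic lenition]
  gifeldi (rule 3 does not apply)
  giving Lupana gifeldi.
Talenu: *gipaldi
  gipaldi → yipaldi   [unconditioned shift]
  yipaldi → yipalti   [unconditioned shift]
  yipalti (rule 3 does not apply)
  giving Talenu yipalti.
Only *gipaldi yields all of Uldoru gifeldi, Lupana gifeldi, Talenu yipalti.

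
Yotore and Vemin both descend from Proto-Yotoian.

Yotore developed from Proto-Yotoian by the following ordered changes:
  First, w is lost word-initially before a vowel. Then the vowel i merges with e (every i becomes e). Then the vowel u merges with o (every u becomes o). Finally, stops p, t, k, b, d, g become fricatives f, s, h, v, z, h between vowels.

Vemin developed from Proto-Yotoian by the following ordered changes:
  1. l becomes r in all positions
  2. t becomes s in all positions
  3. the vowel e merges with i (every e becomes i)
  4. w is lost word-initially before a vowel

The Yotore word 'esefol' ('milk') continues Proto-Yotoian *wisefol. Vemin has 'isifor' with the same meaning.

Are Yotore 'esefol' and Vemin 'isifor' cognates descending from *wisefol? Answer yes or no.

yes

Derive the expected Vemin reflex of *wisefol:
Vemin: *wisefol > wisefor > wisifor > isifor  (by unconditioned shift, vowel merger, glide loss)
Vemin 'isifor' matches the regular reflex exactly, so the pair is cognate.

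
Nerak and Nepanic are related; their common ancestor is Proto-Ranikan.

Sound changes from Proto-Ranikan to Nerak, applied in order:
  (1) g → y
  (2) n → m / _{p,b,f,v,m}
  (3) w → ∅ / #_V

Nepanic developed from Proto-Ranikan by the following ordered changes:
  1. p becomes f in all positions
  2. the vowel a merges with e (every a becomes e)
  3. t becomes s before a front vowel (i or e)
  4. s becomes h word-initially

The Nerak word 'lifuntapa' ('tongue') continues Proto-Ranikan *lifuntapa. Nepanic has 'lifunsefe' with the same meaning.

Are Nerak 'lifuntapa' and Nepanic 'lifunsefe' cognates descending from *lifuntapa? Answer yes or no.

yes

Derive the expected Nepanic reflex of *lifuntapa:
Nepanic: *lifuntapa > lifuntafa > lifuntefe > lifunsefe  (by unconditioned shift, vowel merger, palatalisation)
Nepanic 'lifunsefe' matches the regular reflex exactly, so the pair is cognate.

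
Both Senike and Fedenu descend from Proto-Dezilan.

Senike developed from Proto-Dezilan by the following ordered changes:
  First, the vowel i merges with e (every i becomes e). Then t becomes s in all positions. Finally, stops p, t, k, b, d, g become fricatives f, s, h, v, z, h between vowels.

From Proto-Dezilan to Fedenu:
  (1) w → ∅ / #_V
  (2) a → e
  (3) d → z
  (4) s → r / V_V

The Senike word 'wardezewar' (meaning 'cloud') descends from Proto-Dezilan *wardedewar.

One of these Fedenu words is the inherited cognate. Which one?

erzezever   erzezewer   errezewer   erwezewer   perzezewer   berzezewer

Fedenu: *wardedewar
  wardedewar → ardedewar   [glide loss]
  ardedewar → erdedewer   [vowel merger]
  erdedewer → erzezewer   [unconditioned shift]
  erzezewer (rule 4 does not apply)
  giving Fedenu erzezewer.
Among the options, 'erzezewer' alone shows every Fedenu change applied in order.

erzezewer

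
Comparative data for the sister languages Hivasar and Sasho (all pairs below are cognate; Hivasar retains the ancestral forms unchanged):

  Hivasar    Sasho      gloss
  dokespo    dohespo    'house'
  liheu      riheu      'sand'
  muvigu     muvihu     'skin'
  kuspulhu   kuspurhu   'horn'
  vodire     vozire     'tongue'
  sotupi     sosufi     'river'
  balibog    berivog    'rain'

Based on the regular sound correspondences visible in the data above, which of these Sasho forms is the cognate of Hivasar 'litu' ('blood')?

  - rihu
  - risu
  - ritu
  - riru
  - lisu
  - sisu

liheu ~ riheu — Hivasar l corresponds to Sasho r word-initially before a front vowel.
sotupi ~ sosufi — Hivasar t corresponds to Sasho s between vowels (before a back vowel).
Applying these to Hivasar 'litu':
  litu → ritu   (l→r word-initially before a front vowel)
  ritu → risu   (t→s between vowels (before a back vowel))
So the Sasho cognate is 'risu'.

risu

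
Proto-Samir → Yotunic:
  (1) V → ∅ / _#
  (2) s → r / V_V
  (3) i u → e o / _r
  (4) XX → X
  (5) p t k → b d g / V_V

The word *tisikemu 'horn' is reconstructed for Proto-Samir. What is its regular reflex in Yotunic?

Yotunic: *tisikemu
  tisikemu → tisikem   [apocope]
  tisikem → tirikem   [rhotacism]
  tirikem → terikem   [pre-rhotic lowering]
  terikem (rule 4 does not apply)
  terikem → terigem   [intervocalic voicing]
  giving Yotunic terigem.

terigem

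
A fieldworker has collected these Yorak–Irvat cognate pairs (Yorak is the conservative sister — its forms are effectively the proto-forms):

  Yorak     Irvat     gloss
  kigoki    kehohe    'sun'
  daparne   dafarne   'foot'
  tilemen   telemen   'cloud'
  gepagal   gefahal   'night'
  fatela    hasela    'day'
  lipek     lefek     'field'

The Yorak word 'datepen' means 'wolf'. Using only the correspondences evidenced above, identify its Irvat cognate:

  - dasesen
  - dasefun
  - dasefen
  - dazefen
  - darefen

fatela ~ hasela — Yorak t corresponds to Irvat s between vowels (before a front vowel).
lipek ~ lefek — Yorak p corresponds to Irvat f between vowels (before a front vowel).
Applying these to Yorak 'datepen':
  datepen → dasepen   (t→s between vowels (before a front vowel))
  dasepen → dasefen   (p→f between vowels (before a front vowel))
So the Irvat cognate is 'dasefen'.

dasefen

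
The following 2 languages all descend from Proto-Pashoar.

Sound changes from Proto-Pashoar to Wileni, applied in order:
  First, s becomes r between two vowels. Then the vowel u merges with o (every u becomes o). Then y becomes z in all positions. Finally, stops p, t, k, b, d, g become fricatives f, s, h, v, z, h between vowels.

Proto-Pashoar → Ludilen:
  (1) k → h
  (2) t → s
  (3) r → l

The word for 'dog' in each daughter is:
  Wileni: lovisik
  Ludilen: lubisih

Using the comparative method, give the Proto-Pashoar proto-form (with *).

*lubitik

Position 5: Wileni has s, Ludilen has s. Taking the neighbouring segments as reconstructed: Wileni s can only go back to *t; Ludilen s could go back to *t or *s — the one source consistent with every daughter is *t.
Position 3: Wileni has v, Ludilen has b. Ludilen preserves b here (none of its changes turn any other segment into b), so the proto-segment is *b.
Position 2: Wileni has o, Ludilen has u. Ludilen preserves u here (none of its changes turn any other segment into u), so the proto-segment is *u.
This points to *lubitik. Verify forward in each daughter:
Wileni: *lubitik
  lubitik (rule 1 does not apply)
  lubitik → lobitik   [vowel merger]
  lobitik (rule 3 does not apply)
  lobitik → lovisik   [intervocalic lenition]
  giving Wileni lovisik.
Ludilen: start from *lubitik.
  rule 1 (unconditioned shift): lubitik → lubitih
  rule 2 (unconditioned shift): lubitih → lubisih
  rule 3: no change — lubisih
  ⇒ Ludilen lubisih
Only *lubitik yields all of Wileni lovisik, Ludilen lubisih.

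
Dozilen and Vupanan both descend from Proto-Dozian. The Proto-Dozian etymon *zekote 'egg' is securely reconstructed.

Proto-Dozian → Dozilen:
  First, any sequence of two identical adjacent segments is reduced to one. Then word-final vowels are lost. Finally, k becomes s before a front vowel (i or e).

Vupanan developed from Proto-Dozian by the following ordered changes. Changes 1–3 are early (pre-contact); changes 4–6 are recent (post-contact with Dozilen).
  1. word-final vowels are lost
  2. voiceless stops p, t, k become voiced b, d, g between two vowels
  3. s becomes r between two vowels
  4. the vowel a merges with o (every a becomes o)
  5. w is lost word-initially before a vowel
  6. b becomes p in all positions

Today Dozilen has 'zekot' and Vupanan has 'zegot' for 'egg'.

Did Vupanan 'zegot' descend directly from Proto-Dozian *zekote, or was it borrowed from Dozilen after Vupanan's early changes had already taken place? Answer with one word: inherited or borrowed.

inherited

If inherited, *zekote would pass through all of Vupanan's changes:
Vupanan: *zekote
  zekote → zekot   [apocope]
  zekot → zegot   [intervocalic voicing]
  zegot (rule 3 does not apply)
  zegot (rule 4 does not apply)
  zegot (rule 5 does not apply)
  zegot (rule 6 does not apply)
  giving Vupanan zegot.
If borrowed from Dozilen 'zekot' after the early changes, it would undergo only the recent ones:
  rule 4 (vowel merger): no change (zekot)
  rule 5 (glide loss): no change (zekot)
  rule 6 (unconditioned shift): no change (zekot)
  ⇒ as a loan: zekot
Vupanan 'zegot' matches the inherited outcome exactly, so it is an inherited cognate, not a loan.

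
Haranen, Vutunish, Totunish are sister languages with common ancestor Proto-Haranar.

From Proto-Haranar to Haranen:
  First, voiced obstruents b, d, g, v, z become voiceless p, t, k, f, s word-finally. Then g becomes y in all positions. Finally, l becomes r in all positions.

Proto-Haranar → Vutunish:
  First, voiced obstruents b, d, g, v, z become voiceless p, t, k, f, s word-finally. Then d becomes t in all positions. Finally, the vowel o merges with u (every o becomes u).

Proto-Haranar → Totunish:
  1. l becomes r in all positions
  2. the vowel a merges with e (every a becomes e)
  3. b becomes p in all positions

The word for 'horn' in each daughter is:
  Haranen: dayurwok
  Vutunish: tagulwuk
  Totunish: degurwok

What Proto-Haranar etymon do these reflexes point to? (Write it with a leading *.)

*dagulwok

Position 2: Haranen has a, Vutunish has a, Totunish has e. Haranen preserves a here (none of its changes turn any other segment into a), so the proto-segment is *a.
Position 7: Haranen has o, Vutunish has u, Totunish has o. Haranen preserves o here (none of its changes turn any other segment into o), so the proto-segment is *o.
Verify the candidate proto-form against each daughter:
Haranen: *dagulwok
  dagulwok (rule 1 does not apply)
  dagulwok → dayulwok   [unconditioned shift]
  dayulwok → dayurwok   [unconditioned shift]
  giving Haranen dayurwok.
Vutunish: *dagulwok > tagulwok > tagulwuk  (by unconditioned shift, vowel merger)
Totunish: *dagulwok
  dagulwok → dagurwok   [unconditioned shift]
  dagurwok → degurwok   [vowel merger]
  degurwok (rule 3 does not apply)
  giving Totunish degurwok.
*dagulwok is the unique common source.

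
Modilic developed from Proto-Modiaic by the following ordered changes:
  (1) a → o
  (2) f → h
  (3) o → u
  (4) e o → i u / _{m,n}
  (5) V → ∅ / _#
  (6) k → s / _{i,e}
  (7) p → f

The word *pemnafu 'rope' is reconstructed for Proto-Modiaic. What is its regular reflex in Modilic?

fimnuh

Modilic: *pemnafu
  pemnafu → pemnofu   [vowel merger]
  pemnofu → pemnohu   [unconditioned shift]
  pemnohu → pemnuhu   [vowel merger]
  pemnuhu → pimnuhu   [pre-nasal raising]
  pimnuhu → pimnuh   [apocope]
  pimnuh (rule 6 does not apply)
  pimnuh → fimnuh   [unconditioned shift]
  giving Modilic fimnuh.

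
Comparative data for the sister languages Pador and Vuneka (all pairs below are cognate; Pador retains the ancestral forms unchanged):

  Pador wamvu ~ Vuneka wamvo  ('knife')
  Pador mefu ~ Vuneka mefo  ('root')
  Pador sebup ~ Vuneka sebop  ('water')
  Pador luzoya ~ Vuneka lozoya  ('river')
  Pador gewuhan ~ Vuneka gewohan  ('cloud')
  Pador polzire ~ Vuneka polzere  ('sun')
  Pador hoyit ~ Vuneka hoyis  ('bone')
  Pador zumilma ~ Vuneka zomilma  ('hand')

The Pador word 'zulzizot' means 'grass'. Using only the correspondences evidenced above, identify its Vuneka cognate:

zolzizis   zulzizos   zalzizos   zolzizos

zolzizos

luzoya ~ lozoya, gewuhan ~ gewohan — Pador u corresponds to Vuneka o after a consonant, before a consonant other than r, m, n, p, b, f, v.
hoyit ~ hoyis — Pador t corresponds to Vuneka s word-finally.
Applying these to Pador 'zulzizot':
  zulzizot → zolzizot   (u→o after a consonant, before a consonant other than r, m, n, p, b, f, v)
  zolzizot → zolzizos   (t→s word-finally)
So the Vuneka cognate is 'zolzizos'.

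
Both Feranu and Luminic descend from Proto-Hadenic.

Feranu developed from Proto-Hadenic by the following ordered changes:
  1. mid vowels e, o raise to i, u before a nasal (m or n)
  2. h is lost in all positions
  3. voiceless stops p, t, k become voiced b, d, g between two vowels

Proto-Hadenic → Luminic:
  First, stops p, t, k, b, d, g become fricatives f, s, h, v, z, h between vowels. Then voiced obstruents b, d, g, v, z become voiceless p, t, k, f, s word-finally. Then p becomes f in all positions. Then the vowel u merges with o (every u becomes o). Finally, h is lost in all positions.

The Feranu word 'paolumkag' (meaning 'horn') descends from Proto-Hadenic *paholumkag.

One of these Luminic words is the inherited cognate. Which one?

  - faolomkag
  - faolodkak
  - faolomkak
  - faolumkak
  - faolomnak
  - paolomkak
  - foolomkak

Luminic: *paholumkag
  paholumkag (rule 1 does not apply)
  paholumkag → paholumkak   [final devoicing]
  paholumkak → faholumkak   [unconditioned shift]
  faholumkak → faholomkak   [vowel merger]
  faholomkak → faolomkak   [h-loss]
  giving Luminic faolomkak.
Among the options, 'faolomkak' alone shows every Luminic change applied in order.

faolomkak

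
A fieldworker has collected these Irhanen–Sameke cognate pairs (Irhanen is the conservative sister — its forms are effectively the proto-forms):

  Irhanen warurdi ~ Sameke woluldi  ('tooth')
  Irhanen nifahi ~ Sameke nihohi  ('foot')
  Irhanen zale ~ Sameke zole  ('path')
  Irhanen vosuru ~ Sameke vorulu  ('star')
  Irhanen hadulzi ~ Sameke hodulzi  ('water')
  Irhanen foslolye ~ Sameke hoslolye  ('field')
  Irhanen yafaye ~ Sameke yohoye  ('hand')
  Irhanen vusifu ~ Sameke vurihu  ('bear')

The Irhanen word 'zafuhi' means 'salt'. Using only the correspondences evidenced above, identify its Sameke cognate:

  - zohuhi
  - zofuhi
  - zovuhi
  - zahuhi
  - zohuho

zohuhi

yafaye ~ yohoye — Irhanen a corresponds to Sameke o after a consonant, before a labial obstruent.
vusifu ~ vurihu — Irhanen f corresponds to Sameke h between vowels (before a back vowel).
Applying these to Irhanen 'zafuhi':
  zafuhi → zofuhi   (a→o after a consonant, before a labial obstruent)
  zofuhi → zohuhi   (f→h between vowels (before a back vowel))
So the Sameke cognate is 'zohuhi'.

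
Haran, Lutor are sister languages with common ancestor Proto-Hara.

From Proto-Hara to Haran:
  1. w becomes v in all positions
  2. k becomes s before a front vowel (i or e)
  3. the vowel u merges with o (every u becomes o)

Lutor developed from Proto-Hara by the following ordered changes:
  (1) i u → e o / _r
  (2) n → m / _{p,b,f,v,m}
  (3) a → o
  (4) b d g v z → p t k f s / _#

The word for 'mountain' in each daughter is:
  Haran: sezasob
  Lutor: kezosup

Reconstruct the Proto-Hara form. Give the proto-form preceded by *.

*kezasub

Position 7: Haran has b, Lutor has p. Haran preserves b here (none of its changes turn any other segment into b), so the proto-segment is *b.
Position 6: Haran has o, Lutor has u. Lutor preserves u here (none of its changes turn any other segment into u), so the proto-segment is *u.
Verify the candidate proto-form against each daughter:
Haran: *kezasub > sezasub > sezasob  (by palatalisation, vowel merger)
Lutor: *kezasub
  kezasub (rule 1 does not apply)
  kezasub (rule 2 does not apply)
  kezasub → kezosub   [vowel merger]
  kezosub → kezosup   [final devoicing]
  giving Lutor kezosup.
*kezasub is the unique common source.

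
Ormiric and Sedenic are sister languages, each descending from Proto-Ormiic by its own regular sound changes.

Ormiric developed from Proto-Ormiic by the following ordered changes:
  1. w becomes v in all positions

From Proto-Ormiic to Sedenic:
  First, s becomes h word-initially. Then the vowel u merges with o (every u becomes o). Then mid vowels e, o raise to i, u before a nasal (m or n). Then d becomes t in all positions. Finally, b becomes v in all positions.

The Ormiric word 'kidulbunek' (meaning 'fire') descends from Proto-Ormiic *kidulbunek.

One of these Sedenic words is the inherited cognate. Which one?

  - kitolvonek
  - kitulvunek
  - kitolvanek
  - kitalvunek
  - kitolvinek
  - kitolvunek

kitolvunek

Sedenic: *kidulbunek
  kidulbunek (rule 1 does not apply)
  kidulbunek → kidolbonek   [vowel merger]
  kidolbonek → kidolbunek   [pre-nasal raising]
  kidolbunek → kitolbunek   [unconditioned shift]
  kitolbunek → kitolvunek   [unconditioned shift]
  giving Sedenic kitolvunek.
Only 'kitolvunek' matches the regular Sedenic development of *kidulbunek.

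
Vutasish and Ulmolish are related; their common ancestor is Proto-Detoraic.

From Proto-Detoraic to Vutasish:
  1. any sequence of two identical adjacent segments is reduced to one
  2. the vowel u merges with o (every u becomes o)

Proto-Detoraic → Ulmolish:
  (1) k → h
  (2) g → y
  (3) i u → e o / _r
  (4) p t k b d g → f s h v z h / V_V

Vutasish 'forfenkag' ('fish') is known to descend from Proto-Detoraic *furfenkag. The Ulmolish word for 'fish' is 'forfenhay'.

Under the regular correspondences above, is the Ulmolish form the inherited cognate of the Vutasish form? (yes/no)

yes

Derive the expected Ulmolish reflex of *furfenkag:
Ulmolish: *furfenkag > furfenhag > furfenhay > forfenhay  (by unconditioned shift, unconditioned shift, pre-rhotic lowering)
Ulmolish 'forfenhay' matches the regular reflex exactly, so the pair is cognate.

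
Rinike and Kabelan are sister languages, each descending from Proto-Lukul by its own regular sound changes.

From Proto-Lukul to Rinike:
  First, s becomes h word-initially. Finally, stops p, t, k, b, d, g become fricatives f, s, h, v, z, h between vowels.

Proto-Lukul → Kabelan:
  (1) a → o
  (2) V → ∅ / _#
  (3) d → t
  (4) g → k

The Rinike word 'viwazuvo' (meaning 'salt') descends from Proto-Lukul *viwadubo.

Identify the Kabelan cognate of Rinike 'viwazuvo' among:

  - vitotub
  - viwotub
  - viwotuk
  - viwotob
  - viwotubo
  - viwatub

Kabelan: start from *viwadubo.
  rule 1 (vowel merger): viwadubo → viwodubo
  rule 2 (apocope): viwodubo → viwodub
  rule 3 (unconditioned shift): viwodub → viwotub
  rule 4: no change — viwotub
  ⇒ Kabelan viwotub

viwotub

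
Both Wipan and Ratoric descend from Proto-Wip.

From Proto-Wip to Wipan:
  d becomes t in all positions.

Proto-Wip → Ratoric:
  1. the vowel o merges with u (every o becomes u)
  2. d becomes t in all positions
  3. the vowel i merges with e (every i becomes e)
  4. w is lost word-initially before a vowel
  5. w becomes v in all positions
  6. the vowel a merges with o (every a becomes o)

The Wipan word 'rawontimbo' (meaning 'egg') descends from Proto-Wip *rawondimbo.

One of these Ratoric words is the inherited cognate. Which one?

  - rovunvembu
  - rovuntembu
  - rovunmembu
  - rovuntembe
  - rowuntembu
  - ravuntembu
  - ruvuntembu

Ratoric: *rawondimbo
  rawondimbo → rawundimbu   [vowel merger]
  rawundimbu → rawuntimbu   [unconditioned shift]
  rawuntimbu → rawuntembu   [vowel merger]
  rawuntembu (rule 4 does not apply)
  rawuntembu → ravuntembu   [unconditioned shift]
  ravuntembu → rovuntembu   [vowel merger]
  giving Ratoric rovuntembu.
Only 'rovuntembu' matches the regular Ratoric development of *rawondimbo.

rovuntembu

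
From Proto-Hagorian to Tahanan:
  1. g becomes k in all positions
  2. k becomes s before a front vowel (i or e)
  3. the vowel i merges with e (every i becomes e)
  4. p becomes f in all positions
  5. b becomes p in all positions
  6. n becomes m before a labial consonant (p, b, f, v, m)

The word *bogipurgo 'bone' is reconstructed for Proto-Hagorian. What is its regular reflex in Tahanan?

posefurko

Tahanan: *bogipurgo > bokipurko > bosipurko > bosepurko > bosefurko > posefurko  (by unconditioned shift, palatalisation, vowel merger, unconditioned shift, unconditioned shift)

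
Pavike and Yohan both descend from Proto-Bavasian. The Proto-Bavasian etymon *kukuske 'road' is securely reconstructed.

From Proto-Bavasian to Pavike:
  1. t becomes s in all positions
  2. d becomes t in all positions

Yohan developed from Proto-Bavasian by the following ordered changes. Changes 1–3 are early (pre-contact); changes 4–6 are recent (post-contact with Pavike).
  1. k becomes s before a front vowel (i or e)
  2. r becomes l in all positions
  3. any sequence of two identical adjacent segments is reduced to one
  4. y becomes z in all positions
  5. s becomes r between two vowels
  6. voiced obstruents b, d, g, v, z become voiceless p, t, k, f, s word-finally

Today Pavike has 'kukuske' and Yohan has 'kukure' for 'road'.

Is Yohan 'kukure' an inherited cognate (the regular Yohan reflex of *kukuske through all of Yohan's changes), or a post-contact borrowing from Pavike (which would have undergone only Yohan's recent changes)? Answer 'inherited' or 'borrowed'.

If inherited, *kukuske would pass through all of Yohan's changes:
Yohan: *kukuske
  kukuske → kukusse   [palatalisation]
  kukusse (rule 2 does not apply)
  kukusse → kukuse   [degemination]
  kukuse (rule 4 does not apply)
  kukuse → kukure   [rhotacism]
  kukure (rule 6 does not apply)
  giving Yohan kukure.
If borrowed from Pavike 'kukuske' after the early changes, it would undergo only the recent ones:
  rule 4 (unconditioned shift): no change (kukuske)
  rule 5 (rhotacism): no change (kukuske)
  rule 6 (final devoicing): no change (kukuske)
  ⇒ as a loan: kukuske
Yohan 'kukure' matches the inherited outcome exactly, so it is an inherited cognate, not a loan.

inherited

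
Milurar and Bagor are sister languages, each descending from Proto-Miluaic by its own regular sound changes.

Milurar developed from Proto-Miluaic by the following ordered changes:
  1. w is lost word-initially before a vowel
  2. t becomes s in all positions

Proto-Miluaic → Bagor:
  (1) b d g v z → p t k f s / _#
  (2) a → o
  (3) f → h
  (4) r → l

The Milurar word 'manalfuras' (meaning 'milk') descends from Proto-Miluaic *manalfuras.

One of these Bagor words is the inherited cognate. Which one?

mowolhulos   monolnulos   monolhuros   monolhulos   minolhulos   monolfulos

Bagor: *manalfuras
  manalfuras (rule 1 does not apply)
  manalfuras → monolfuros   [vowel merger]
  monolfuros → monolhuros   [unconditioned shift]
  monolhuros → monolhulos   [unconditioned shift]
  giving Bagor monolhulos.
The other candidates each miss or misapply at least one Bagor change.

monolhulos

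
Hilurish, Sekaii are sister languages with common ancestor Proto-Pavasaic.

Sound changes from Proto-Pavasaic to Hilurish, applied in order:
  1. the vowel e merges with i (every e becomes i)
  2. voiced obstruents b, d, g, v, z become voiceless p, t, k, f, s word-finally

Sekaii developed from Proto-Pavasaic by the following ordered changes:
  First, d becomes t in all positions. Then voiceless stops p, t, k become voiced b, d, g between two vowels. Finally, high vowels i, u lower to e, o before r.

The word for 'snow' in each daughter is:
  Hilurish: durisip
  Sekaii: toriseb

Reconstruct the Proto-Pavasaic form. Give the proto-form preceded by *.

*duriseb

Position 1: Hilurish has d, Sekaii has t. Hilurish preserves d here (none of its changes turn any other segment into d), so the proto-segment is *d.
Position 6: Hilurish has i, Sekaii has e. Taking the neighbouring segments as reconstructed: Hilurish i could go back to *e or *i; Sekaii e can only go back to *e — the one source consistent with every daughter is *e.
Verify the candidate proto-form against each daughter:
Hilurish: *duriseb > durisib > durisip  (by vowel merger, final devoicing)
Sekaii: *duriseb
  duriseb → turiseb   [unconditioned shift]
  turiseb (rule 2 does not apply)
  turiseb → toriseb   [pre-rhotic lowering]
  giving Sekaii toriseb.
No other proto-form is consistent with every reflex, so the reconstruction is *duriseb.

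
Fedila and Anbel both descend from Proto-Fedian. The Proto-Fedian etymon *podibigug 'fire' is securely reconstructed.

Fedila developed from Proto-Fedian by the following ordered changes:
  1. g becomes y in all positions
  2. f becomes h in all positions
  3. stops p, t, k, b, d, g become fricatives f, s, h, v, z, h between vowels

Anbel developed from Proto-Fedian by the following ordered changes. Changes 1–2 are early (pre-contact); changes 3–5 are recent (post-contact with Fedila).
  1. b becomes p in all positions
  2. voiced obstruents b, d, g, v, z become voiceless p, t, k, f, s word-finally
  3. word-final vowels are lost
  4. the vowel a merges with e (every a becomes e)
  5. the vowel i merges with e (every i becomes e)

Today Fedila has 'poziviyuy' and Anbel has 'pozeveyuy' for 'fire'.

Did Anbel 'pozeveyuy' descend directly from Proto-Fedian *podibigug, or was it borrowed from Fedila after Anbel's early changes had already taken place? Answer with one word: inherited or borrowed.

If inherited, *podibigug would pass through all of Anbel's changes:
Anbel: *podibigug
  podibigug → podipigug   [unconditioned shift]
  podipigug → podipiguk   [final devoicing]
  podipiguk (rule 3 does not apply)
  podipiguk (rule 4 does not apply)
  podipiguk → podepeguk   [vowel merger]
  giving Anbel podepeguk.
If borrowed from Fedila 'poziviyuy' after the early changes, it would undergo only the recent ones:
  rule 3 (apocope): no change (poziviyuy)
  rule 4 (vowel merger): no change (poziviyuy)
  rule 5 (vowel merger): poziviyuy → pozeveyuy
  ⇒ as a loan: pozeveyuy
Anbel 'pozeveyuy' matches the loan outcome 'pozeveyuy', not the inherited 'podepeguk' — it skipped the early Anbel changes, so it was borrowed from Fedila.

borrowed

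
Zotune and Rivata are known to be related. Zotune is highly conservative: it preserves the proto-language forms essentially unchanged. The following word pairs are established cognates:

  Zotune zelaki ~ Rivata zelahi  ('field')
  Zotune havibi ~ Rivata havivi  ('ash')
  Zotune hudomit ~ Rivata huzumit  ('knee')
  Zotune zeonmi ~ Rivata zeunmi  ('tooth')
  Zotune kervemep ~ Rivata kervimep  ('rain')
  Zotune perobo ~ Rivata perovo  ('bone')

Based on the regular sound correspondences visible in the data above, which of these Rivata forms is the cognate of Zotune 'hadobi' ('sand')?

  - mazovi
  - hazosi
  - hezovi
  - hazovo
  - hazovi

hazovi

hudomit ~ huzumit — Zotune d corresponds to Rivata z between vowels (before a back vowel).
havibi ~ havivi — Zotune b corresponds to Rivata v between vowels (before a front vowel).
Applying these to Zotune 'hadobi':
  hadobi → hazobi   (d→z between vowels (before a back vowel))
  hazobi → hazovi   (b→v between vowels (before a front vowel))
So the Rivata cognate is 'hazovi'.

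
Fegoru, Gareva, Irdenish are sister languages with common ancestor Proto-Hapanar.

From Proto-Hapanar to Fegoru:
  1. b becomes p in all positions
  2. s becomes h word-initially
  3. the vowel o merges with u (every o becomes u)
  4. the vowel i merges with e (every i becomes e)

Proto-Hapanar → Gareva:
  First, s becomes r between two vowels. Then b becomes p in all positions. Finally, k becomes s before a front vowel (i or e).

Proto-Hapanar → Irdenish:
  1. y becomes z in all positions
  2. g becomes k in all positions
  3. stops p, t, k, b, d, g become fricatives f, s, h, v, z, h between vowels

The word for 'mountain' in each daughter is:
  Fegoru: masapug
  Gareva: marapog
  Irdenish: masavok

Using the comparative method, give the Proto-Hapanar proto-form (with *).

Position 6: Fegoru has u, Gareva has o, Irdenish has o. Gareva preserves o here (none of its changes turn any other segment into o), so the proto-segment is *o.
Position 5: Fegoru has p, Gareva has p, Irdenish has v. Taking the neighbouring segments as reconstructed: Fegoru p could go back to *p or *b; Gareva p could go back to *p or *b; Irdenish v could go back to *b or *v — the one source consistent with every daughter is *b.
Position 3: Fegoru has s, Gareva has r, Irdenish has s. Fegoru preserves s here (none of its changes turn any other segment into s), so the proto-segment is *s.
Verify the candidate proto-form against each daughter:
Fegoru: *masabog > masapog > masapug  (by unconditioned shift, vowel merger)
Gareva: *masabog > marabog > marapog  (by rhotacism, unconditioned shift)
Irdenish: *masabog
  masabog (rule 1 does not apply)
  masabog → masabok   [unconditioned shift]
  masabok → masavok   [intervocalic lenition]
  giving Irdenish masavok.
*masabog is the unique common source.

*masabog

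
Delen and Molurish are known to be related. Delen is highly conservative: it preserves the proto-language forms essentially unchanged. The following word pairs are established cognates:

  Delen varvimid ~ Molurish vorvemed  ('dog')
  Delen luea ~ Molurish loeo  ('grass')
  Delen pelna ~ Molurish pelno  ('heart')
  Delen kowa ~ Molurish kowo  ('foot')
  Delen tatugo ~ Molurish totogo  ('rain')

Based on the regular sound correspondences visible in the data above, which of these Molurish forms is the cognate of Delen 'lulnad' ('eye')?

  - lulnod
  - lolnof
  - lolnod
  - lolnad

lolnod

tatugo ~ totogo — Delen u corresponds to Molurish o after a consonant, before a consonant other than r, m, n, p, b, f, v.
tatugo ~ totogo — Delen a corresponds to Molurish o after a consonant, before a consonant other than r, m, n, p, b, f, v.
Applying these to Delen 'lulnad':
  lulnad → lolnad   (u→o after a consonant, before a consonant other than r, m, n, p, b, f, v)
  lolnad → lolnod   (a→o after a consonant, before a consonant other than r, m, n, p, b, f, v)
So the Molurish cognate is 'lolnod'.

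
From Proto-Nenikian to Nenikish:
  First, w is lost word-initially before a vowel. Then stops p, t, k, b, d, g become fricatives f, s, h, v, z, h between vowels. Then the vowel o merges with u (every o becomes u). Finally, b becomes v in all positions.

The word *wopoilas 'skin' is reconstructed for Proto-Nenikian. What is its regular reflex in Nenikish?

Nenikish: *wopoilas
  wopoilas → opoilas   [glide loss]
  opoilas → ofoilas   [intervocalic lenition]
  ofoilas → ufuilas   [vowel merger]
  ufuilas (rule 4 does not apply)
  giving Nenikish ufuilas.

ufuilas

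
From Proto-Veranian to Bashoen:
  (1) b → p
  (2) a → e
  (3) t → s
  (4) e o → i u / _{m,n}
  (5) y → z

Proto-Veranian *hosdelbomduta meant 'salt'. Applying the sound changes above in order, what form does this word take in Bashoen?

hosdelpumduse

Bashoen: start from *hosdelbomduta.
  rule 1 (unconditioned shift): hosdelbomduta → hosdelpomduta
  rule 2 (vowel merger): hosdelpomduta → hosdelpomdute
  rule 3 (unconditioned shift): hosdelpomdute → hosdelpomduse
  rule 4 (pre-nasal raising): hosdelpomduse → hosdelpumduse
  rule 5: no change — hosdelpumduse
  ⇒ Bashoen hosdelpumduse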